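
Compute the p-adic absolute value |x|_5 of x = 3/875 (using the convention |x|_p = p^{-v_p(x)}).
|3/875|_5 = 125

Step 1 — compute v_5(x) by factoring powers of 5 out of the numerator and denominator: v_5(3/875) = -3. Step 2 — apply |x|_p = p^{-v_p(x)} = 5^{3} = 125.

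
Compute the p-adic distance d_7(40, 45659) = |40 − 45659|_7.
d_7(40, 45659) = 1/2401

Step 1 — x − y = 40 − 45659 = -45619. Step 2 — v_7(-45619) = 4 (factor: -45619 = −(7^4 · 19); the sign does not affect v_p). Step 3 — |x − y|_7 = 7^{-4} = 1/2401.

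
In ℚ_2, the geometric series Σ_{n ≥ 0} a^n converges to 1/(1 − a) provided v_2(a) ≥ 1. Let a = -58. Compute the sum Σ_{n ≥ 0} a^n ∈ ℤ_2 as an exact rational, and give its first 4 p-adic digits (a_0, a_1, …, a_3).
Σ a^n = 1/(1 − a) = 1/59;  first 4 digits = (1, 1, 0, 0)

v_2(a) = 1 ≥ 1, so the series converges in ℤ_2 to 1/(1 − a) = 1/(1 − (-58)) = 1/59. Expand this rational in ℤ_2: compute digits iteratively via d_i = x_i mod 2, x_{i+1} = (x_i − d_i)/2. The first 4 digits are (1, 1, 0, 0).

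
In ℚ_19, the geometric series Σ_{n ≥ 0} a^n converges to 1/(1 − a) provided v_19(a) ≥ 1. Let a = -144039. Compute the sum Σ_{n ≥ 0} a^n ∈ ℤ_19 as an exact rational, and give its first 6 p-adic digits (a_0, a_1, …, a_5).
Σ a^n = 1/(1 − a) = 1/144040;  first 6 digits = (1, 0, 0, 17, 17, 18)

v_19(a) = 3 ≥ 1, so the series converges in ℤ_19 to 1/(1 − a) = 1/(1 − (-144039)) = 1/144040. Expand this rational in ℤ_19: compute digits iteratively via d_i = x_i mod 19, x_{i+1} = (x_i − d_i)/19. The first 6 digits are (1, 0, 0, 17, 17, 18).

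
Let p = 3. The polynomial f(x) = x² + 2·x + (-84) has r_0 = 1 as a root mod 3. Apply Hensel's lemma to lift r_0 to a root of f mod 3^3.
r_2 = 1 (mod 27)

Hensel: r_{i+1} = r_i − f(r_i)·(f′(r_i))^{-1} mod 3^{i+2}, f′(x) = 2x + 2. Iterate:
  r_0 = 1 (mod 3)
  r_1 = 1 (mod 9)
  r_2 = 1 (mod 27)
Final: r = 1 satisfies f(r) ≡ 0 mod 3^3.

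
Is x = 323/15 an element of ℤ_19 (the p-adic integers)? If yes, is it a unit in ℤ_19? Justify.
x ∈ ℤ_19 but not a unit; v_19(x) = 1 > 0

ℤ_19 = {x ∈ ℚ_19 : v_19(x) ≥ 0} and ℤ_19^× = {x ∈ ℤ_19 : v_19(x) = 0}. Here v_19(323/15) = v_19(num) − v_19(den) = 1; compare against these criteria.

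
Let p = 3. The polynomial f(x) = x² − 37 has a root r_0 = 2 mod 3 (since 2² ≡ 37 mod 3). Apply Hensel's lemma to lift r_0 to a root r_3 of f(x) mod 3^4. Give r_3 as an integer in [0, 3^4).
r_3 = 62 (mod 81)

Hensel's recurrence: r_{i+1} = r_i − f(r_i)·(f′(r_i))^{-1} mod 3^{i+2}, with f′(x) = 2x. Iterate:
  r_0 = 2 (mod 3)
  r_1 = 8 (mod 9)
  r_2 = 8 (mod 27)
  r_3 = 62 (mod 81)
Final: r_3 = 62, and one checks f(r_3) ≡ 0 mod 3^4.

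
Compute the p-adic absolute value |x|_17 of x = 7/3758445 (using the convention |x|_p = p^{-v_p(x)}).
|7/3758445|_17 = 83521

Step 1 — compute v_17(x) by factoring powers of 17 out of the numerator and denominator: v_17(7/3758445) = -4. Step 2 — apply |x|_p = p^{-v_p(x)} = 17^{4} = 83521.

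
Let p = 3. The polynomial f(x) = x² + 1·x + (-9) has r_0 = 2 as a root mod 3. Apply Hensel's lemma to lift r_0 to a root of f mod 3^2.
r_1 = 8 (mod 9)

Hensel: r_{i+1} = r_i − f(r_i)·(f′(r_i))^{-1} mod 3^{i+2}, f′(x) = 2x + 1. Iterate:
  r_0 = 2 (mod 3)
  r_1 = 8 (mod 9)
Final: r = 8 satisfies f(r) ≡ 0 mod 3^2.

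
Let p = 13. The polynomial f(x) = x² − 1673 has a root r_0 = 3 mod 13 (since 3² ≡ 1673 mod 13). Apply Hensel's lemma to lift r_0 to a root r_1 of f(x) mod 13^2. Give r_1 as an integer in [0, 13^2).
r_1 = 55 (mod 169)

Hensel's recurrence: r_{i+1} = r_i − f(r_i)·(f′(r_i))^{-1} mod 13^{i+2}, with f′(x) = 2x. Iterate:
  r_0 = 3 (mod 13)
  r_1 = 55 (mod 169)
Final: r_1 = 55, and one checks f(r_1) ≡ 0 mod 13^2.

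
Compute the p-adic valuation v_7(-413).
v_7(-413) = 1

v_7(n) is the largest exponent k such that 7^k divides n. Factor out: -413 = -7^1 · 59. (Sign doesn't affect v_p.) So v_7(-413) = 1.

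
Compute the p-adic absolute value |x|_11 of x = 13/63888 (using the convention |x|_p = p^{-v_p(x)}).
|13/63888|_11 = 1331

Step 1 — compute v_11(x) by factoring powers of 11 out of the numerator and denominator: v_11(13/63888) = -3. Step 2 — apply |x|_p = p^{-v_p(x)} = 11^{3} = 1331.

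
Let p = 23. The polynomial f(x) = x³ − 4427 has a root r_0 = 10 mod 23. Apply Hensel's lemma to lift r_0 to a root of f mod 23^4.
r_3 = 197580 (mod 279841)

Hensel: r_{i+1} = r_i − f(r_i)/f′(r_i) mod 23^{i+2}, where f′(x) = 3x². Iterate:
  r_0 = 10 (mod 23)
  r_1 = 263 (mod 529)
  r_2 = 2908 (mod 12167)
  r_3 = 197580 (mod 279841)
Final: r = 197580 with f(r) ≡ 0 mod 23^4.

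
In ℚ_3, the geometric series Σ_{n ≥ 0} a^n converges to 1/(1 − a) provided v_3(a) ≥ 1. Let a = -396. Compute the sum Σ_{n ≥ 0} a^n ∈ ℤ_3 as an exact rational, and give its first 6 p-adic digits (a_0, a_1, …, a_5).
Σ a^n = 1/(1 − a) = 1/397;  first 6 digits = (1, 0, 1, 0, 2, 1)

v_3(a) = 2 ≥ 1, so the series converges in ℤ_3 to 1/(1 − a) = 1/(1 − (-396)) = 1/397. Expand this rational in ℤ_3: compute digits iteratively via d_i = x_i mod 3, x_{i+1} = (x_i − d_i)/3. The first 6 digits are (1, 0, 1, 0, 2, 1).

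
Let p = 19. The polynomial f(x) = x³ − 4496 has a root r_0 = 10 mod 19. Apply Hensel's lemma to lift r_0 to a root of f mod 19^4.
r_3 = 71697 (mod 130321)

Hensel: r_{i+1} = r_i − f(r_i)/f′(r_i) mod 19^{i+2}, where f′(x) = 3x². Iterate:
  r_0 = 10 (mod 19)
  r_1 = 219 (mod 361)
  r_2 = 3107 (mod 6859)
  r_3 = 71697 (mod 130321)
Final: r = 71697 with f(r) ≡ 0 mod 19^4.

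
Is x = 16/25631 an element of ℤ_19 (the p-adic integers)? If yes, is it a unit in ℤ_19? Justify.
x ∉ ℤ_19 (v_19(x) = -2 < 0)

ℤ_19 = {x ∈ ℚ_19 : v_19(x) ≥ 0} and ℤ_19^× = {x ∈ ℤ_19 : v_19(x) = 0}. Here v_19(16/25631) = v_19(num) − v_19(den) = -2; compare against these criteria.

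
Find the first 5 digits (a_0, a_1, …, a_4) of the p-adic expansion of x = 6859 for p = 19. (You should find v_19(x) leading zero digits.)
(a_0, …, a_4) = (0, 0, 0, 1, 0)

v_19(6859) = 3, so a_0 = ... = a_2 = 0. Factor out: x = 19^3 · u with u = 1 a unit in ℤ_19. Expand u iteratively via a_{v+i} = u_i mod 19, u_{i+1} = (u_i − a_{v+i})/19:
  u_0 = 1;  a_3 = 1;  u_1 = (u_0 − 1)/19 = 0
  u_1 = 0;  a_4 = 0;  u_2 = (u_1 − 0)/19 = 0
Digits: (0, 0, 0, 1, 0).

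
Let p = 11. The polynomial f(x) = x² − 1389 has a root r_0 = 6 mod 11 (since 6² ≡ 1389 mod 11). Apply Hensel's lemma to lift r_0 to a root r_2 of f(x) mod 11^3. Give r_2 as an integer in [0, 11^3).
r_2 = 633 (mod 1331)

Hensel's recurrence: r_{i+1} = r_i − f(r_i)·(f′(r_i))^{-1} mod 11^{i+2}, with f′(x) = 2x. Iterate:
  r_0 = 6 (mod 11)
  r_1 = 28 (mod 121)
  r_2 = 633 (mod 1331)
Final: r_2 = 633, and one checks f(r_2) ≡ 0 mod 11^3.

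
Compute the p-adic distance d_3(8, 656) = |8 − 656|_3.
d_3(8, 656) = 1/81

Step 1 — x − y = 8 − 656 = -648. Step 2 — v_3(-648) = 4 (factor: -648 = −(3^4 · 8); the sign does not affect v_p). Step 3 — |x − y|_3 = 3^{-4} = 1/81.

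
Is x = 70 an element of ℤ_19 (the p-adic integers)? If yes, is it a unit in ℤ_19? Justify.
x ∈ ℤ_19^× (unit); v_19(x) = 0

ℤ_19 = {x ∈ ℚ_19 : v_19(x) ≥ 0} and ℤ_19^× = {x ∈ ℤ_19 : v_19(x) = 0}. Here v_19(70) = v_19(num) − v_19(den) = 0; compare against these criteria.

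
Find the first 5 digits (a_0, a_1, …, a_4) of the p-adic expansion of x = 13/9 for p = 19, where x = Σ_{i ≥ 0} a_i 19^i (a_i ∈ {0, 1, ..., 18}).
(a_0, …, a_4) = (12, 10, 10, 10, 10)

v_19(13/9) = 0 (numerator and denominator both coprime to 19), so x ∈ ℤ_19^×. Compute digits iteratively via a_i = x_i mod 19, x_{i+1} = (x_i − a_i)/19, with x_0 = x:
  x_0 = 13/9;  a_0 = 12;  x_1 = (x_0 − 12)/19 = -5/9
  x_1 = -5/9;  a_1 = 10;  x_2 = (x_1 − 10)/19 = -5/9
  x_2 = -5/9;  a_2 = 10;  x_3 = (x_2 − 10)/19 = -5/9
  x_3 = -5/9;  a_3 = 10;  x_4 = (x_3 − 10)/19 = -5/9
  x_4 = -5/9;  a_4 = 10;  x_5 = (x_4 − 10)/19 = -5/9
Digits: (12, 10, 10, 10, 10).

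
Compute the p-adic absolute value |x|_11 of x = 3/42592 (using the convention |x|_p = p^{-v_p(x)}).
|3/42592|_11 = 1331

Step 1 — compute v_11(x) by factoring powers of 11 out of the numerator and denominator: v_11(3/42592) = -3. Step 2 — apply |x|_p = p^{-v_p(x)} = 11^{3} = 1331.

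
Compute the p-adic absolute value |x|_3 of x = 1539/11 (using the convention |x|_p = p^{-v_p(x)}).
|1539/11|_3 = 1/81

Step 1 — compute v_3(x) by factoring powers of 3 out of the numerator and denominator: v_3(1539/11) = 4. Step 2 — apply |x|_p = p^{-v_p(x)} = 3^{-4} = 1/81.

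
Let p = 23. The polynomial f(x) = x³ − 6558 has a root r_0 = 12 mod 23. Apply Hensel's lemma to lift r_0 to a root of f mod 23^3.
r_2 = 9626 (mod 12167)

Hensel: r_{i+1} = r_i − f(r_i)/f′(r_i) mod 23^{i+2}, where f′(x) = 3x². Iterate:
  r_0 = 12 (mod 23)
  r_1 = 104 (mod 529)
  r_2 = 9626 (mod 12167)
Final: r = 9626 with f(r) ≡ 0 mod 23^3.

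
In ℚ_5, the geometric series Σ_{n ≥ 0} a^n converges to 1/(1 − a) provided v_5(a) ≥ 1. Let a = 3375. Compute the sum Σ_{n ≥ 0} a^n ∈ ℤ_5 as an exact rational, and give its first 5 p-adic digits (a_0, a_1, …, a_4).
Σ a^n = 1/(1 − a) = -1/3374;  first 5 digits = (1, 0, 0, 2, 0)

v_5(a) = 3 ≥ 1, so the series converges in ℤ_5 to 1/(1 − a) = 1/(1 − 3375) = -1/3374. Expand this rational in ℤ_5: compute digits iteratively via d_i = x_i mod 5, x_{i+1} = (x_i − d_i)/5. The first 5 digits are (1, 0, 0, 2, 0).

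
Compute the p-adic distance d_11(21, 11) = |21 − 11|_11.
d_11(21, 11) = 1

Step 1 — x − y = 21 − 11 = 10. Step 2 — v_11(10) = 0 (factor: 10 = (11^0 · 10); the sign does not affect v_p). Step 3 — |x − y|_11 = 11^{0} = 1.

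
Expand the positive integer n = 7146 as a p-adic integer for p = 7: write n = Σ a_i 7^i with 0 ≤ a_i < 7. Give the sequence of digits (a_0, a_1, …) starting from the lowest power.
(a_0, a_1, …) = (6, 5, 5, 6, 2)

Repeated division by 7 gives the digits low-to-high: 7146 = 6 + 5·7^1 + 5·7^2 + 6·7^3 + 2·7^4. Digit sequence: (6, 5, 5, 6, 2).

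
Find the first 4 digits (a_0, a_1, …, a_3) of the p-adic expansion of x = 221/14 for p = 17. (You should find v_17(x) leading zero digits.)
(a_0, …, a_3) = (0, 7, 13, 15)

v_17(221/14) = 1, so a_0 = ... = a_0 = 0. Factor out: x = 17^1 · u with u = 13/14 a unit in ℤ_17. Expand u iteratively via a_{v+i} = u_i mod 17, u_{i+1} = (u_i − a_{v+i})/17:
  u_0 = 13/14;  a_1 = 7;  u_1 = (u_0 − 7)/17 = -5/14
  u_1 = -5/14;  a_2 = 13;  u_2 = (u_1 − 13)/17 = -11/14
  u_2 = -11/14;  a_3 = 15;  u_3 = (u_2 − 15)/17 = -13/14
Digits: (0, 7, 13, 15).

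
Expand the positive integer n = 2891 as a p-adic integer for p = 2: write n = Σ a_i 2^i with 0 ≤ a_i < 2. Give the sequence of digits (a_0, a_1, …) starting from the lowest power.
(a_0, a_1, …) = (1, 1, 0, 1, 0, 0, 1, 0, 1, 1, 0, 1)

Repeated division by 2 gives the digits low-to-high: 2891 = 1 + 1·2^1 + 1·2^3 + 1·2^6 + 1·2^8 + 1·2^9 + 1·2^11. Digit sequence: (1, 1, 0, 1, 0, 0, 1, 0, 1, 1, 0, 1).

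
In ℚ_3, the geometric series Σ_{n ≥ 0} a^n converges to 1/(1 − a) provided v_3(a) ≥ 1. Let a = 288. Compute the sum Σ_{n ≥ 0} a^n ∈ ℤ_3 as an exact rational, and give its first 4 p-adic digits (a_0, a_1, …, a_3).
Σ a^n = 1/(1 − a) = -1/287;  first 4 digits = (1, 0, 2, 1)

v_3(a) = 2 ≥ 1, so the series converges in ℤ_3 to 1/(1 − a) = 1/(1 − 288) = -1/287. Expand this rational in ℤ_3: compute digits iteratively via d_i = x_i mod 3, x_{i+1} = (x_i − d_i)/3. The first 4 digits are (1, 0, 2, 1).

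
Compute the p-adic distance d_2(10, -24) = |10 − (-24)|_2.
d_2(10, -24) = 1/2

Step 1 — x − y = 10 − (-24) = 34. Step 2 — v_2(34) = 1 (factor: 34 = (2^1 · 17); the sign does not affect v_p). Step 3 — |x − y|_2 = 2^{-1} = 1/2.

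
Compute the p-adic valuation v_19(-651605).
v_19(-651605) = 4

v_19(n) is the largest exponent k such that 19^k divides n. Factor out: -651605 = -19^4 · 5. (Sign doesn't affect v_p.) So v_19(-651605) = 4.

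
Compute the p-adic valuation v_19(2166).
v_19(2166) = 2

v_19(n) is the largest exponent k such that 19^k divides n. Factor out: 2166 = 19^2 · 6. (Sign doesn't affect v_p.) So v_19(2166) = 2.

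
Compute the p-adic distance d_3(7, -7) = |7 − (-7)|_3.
d_3(7, -7) = 1

Step 1 — x − y = 7 − (-7) = 14. Step 2 — v_3(14) = 0 (factor: 14 = (3^0 · 14); the sign does not affect v_p). Step 3 — |x − y|_3 = 3^{0} = 1.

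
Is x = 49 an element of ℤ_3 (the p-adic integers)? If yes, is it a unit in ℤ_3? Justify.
x ∈ ℤ_3^× (unit); v_3(x) = 0

ℤ_3 = {x ∈ ℚ_3 : v_3(x) ≥ 0} and ℤ_3^× = {x ∈ ℤ_3 : v_3(x) = 0}. Here v_3(49) = v_3(num) − v_3(den) = 0; compare against these criteria.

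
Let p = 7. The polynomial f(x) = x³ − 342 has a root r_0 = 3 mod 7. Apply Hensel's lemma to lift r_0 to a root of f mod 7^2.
r_1 = 31 (mod 49)

Hensel: r_{i+1} = r_i − f(r_i)/f′(r_i) mod 7^{i+2}, where f′(x) = 3x². Iterate:
  r_0 = 3 (mod 7)
  r_1 = 31 (mod 49)
Final: r = 31 with f(r) ≡ 0 mod 7^2.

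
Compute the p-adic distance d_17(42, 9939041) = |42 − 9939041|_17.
d_17(42, 9939041) = 1/1419857

Step 1 — x − y = 42 − 9939041 = -9938999. Step 2 — v_17(-9938999) = 5 (factor: -9938999 = −(17^5 · 7); the sign does not affect v_p). Step 3 — |x − y|_17 = 17^{-5} = 1/1419857.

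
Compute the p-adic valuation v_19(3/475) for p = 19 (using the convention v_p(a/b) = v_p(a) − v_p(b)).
v_19(3/475) = -1

Factor powers of 19 from the numerator and denominator of the reduced fraction: 3 = 19^0 · 3 and 475 = 19^1 · 25. Apply v_p(a/b) = v_p(a) − v_p(b): v_19(3/475) = 0 − 1 = -1.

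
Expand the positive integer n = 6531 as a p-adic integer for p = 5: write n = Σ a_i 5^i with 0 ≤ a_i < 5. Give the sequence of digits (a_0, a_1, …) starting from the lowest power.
(a_0, a_1, …) = (1, 1, 1, 2, 0, 2)

Repeated division by 5 gives the digits low-to-high: 6531 = 1 + 1·5^1 + 1·5^2 + 2·5^3 + 2·5^5. Digit sequence: (1, 1, 1, 2, 0, 2).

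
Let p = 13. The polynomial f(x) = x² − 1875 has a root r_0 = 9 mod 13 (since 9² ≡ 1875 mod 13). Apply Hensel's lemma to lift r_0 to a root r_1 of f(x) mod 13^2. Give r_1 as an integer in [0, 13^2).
r_1 = 165 (mod 169)

Hensel's recurrence: r_{i+1} = r_i − f(r_i)·(f′(r_i))^{-1} mod 13^{i+2}, with f′(x) = 2x. Iterate:
  r_0 = 9 (mod 13)
  r_1 = 165 (mod 169)
Final: r_1 = 165, and one checks f(r_1) ≡ 0 mod 13^2.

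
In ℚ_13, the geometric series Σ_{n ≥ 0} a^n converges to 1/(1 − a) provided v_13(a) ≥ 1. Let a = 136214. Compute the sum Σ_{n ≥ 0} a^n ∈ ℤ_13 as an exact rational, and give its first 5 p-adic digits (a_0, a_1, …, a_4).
Σ a^n = 1/(1 − a) = -1/136213;  first 5 digits = (1, 0, 0, 10, 4)

v_13(a) = 3 ≥ 1, so the series converges in ℤ_13 to 1/(1 − a) = 1/(1 − 136214) = -1/136213. Expand this rational in ℤ_13: compute digits iteratively via d_i = x_i mod 13, x_{i+1} = (x_i − d_i)/13. The first 5 digits are (1, 0, 0, 10, 4).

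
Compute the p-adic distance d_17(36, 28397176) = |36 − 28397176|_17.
d_17(36, 28397176) = 1/1419857

Step 1 — x − y = 36 − 28397176 = -28397140. Step 2 — v_17(-28397140) = 5 (factor: -28397140 = −(17^5 · 20); the sign does not affect v_p). Step 3 — |x − y|_17 = 17^{-5} = 1/1419857.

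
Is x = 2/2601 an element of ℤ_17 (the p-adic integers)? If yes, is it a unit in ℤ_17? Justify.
x ∉ ℤ_17 (v_17(x) = -2 < 0)

ℤ_17 = {x ∈ ℚ_17 : v_17(x) ≥ 0} and ℤ_17^× = {x ∈ ℤ_17 : v_17(x) = 0}. Here v_17(2/2601) = v_17(num) − v_17(den) = -2; compare against these criteria.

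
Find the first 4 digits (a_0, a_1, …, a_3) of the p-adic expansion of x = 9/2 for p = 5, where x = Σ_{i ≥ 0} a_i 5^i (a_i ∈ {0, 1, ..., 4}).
(a_0, …, a_3) = (2, 3, 2, 2)

v_5(9/2) = 0 (numerator and denominator both coprime to 5), so x ∈ ℤ_5^×. Compute digits iteratively via a_i = x_i mod 5, x_{i+1} = (x_i − a_i)/5, with x_0 = x:
  x_0 = 9/2;  a_0 = 2;  x_1 = (x_0 − 2)/5 = 1/2
  x_1 = 1/2;  a_1 = 3;  x_2 = (x_1 − 3)/5 = -1/2
  x_2 = -1/2;  a_2 = 2;  x_3 = (x_2 − 2)/5 = -1/2
  x_3 = -1/2;  a_3 = 2;  x_4 = (x_3 − 2)/5 = -1/2
Digits: (2, 3, 2, 2).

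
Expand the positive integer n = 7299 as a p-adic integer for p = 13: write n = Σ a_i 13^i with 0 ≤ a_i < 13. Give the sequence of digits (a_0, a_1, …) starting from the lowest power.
(a_0, a_1, …) = (6, 2, 4, 3)

Repeated division by 13 gives the digits low-to-high: 7299 = 6 + 2·13^1 + 4·13^2 + 3·13^3. Digit sequence: (6, 2, 4, 3).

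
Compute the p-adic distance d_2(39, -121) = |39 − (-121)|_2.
d_2(39, -121) = 1/32

Step 1 — x − y = 39 − (-121) = 160. Step 2 — v_2(160) = 5 (factor: 160 = (2^5 · 5); the sign does not affect v_p). Step 3 — |x − y|_2 = 2^{-5} = 1/32.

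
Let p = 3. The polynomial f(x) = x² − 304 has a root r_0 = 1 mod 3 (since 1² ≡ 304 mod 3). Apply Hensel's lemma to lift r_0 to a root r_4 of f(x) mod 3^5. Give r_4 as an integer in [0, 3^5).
r_4 = 121 (mod 243)

Hensel's recurrence: r_{i+1} = r_i − f(r_i)·(f′(r_i))^{-1} mod 3^{i+2}, with f′(x) = 2x. Iterate:
  r_0 = 1 (mod 3)
  r_1 = 4 (mod 9)
  r_2 = 13 (mod 27)
  r_3 = 40 (mod 81)
  r_4 = 121 (mod 243)
Final: r_4 = 121, and one checks f(r_4) ≡ 0 mod 3^5.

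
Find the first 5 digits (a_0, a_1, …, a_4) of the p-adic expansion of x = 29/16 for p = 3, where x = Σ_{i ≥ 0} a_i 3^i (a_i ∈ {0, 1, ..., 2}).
(a_0, …, a_4) = (2, 2, 1, 0, 0)

v_3(29/16) = 0 (numerator and denominator both coprime to 3), so x ∈ ℤ_3^×. Compute digits iteratively via a_i = x_i mod 3, x_{i+1} = (x_i − a_i)/3, with x_0 = x:
  x_0 = 29/16;  a_0 = 2;  x_1 = (x_0 − 2)/3 = -1/16
  x_1 = -1/16;  a_1 = 2;  x_2 = (x_1 − 2)/3 = -11/16
  x_2 = -11/16;  a_2 = 1;  x_3 = (x_2 − 1)/3 = -9/16
  x_3 = -9/16;  a_3 = 0;  x_4 = (x_3 − 0)/3 = -3/16
  x_4 = -3/16;  a_4 = 0;  x_5 = (x_4 − 0)/3 = -1/16
Digits: (2, 2, 1, 0, 0).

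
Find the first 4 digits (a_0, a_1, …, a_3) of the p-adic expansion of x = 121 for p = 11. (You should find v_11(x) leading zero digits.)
(a_0, …, a_3) = (0, 0, 1, 0)

v_11(121) = 2, so a_0 = ... = a_1 = 0. Factor out: x = 11^2 · u with u = 1 a unit in ℤ_11. Expand u iteratively via a_{v+i} = u_i mod 11, u_{i+1} = (u_i − a_{v+i})/11:
  u_0 = 1;  a_2 = 1;  u_1 = (u_0 − 1)/11 = 0
  u_1 = 0;  a_3 = 0;  u_2 = (u_1 − 0)/11 = 0
Digits: (0, 0, 1, 0).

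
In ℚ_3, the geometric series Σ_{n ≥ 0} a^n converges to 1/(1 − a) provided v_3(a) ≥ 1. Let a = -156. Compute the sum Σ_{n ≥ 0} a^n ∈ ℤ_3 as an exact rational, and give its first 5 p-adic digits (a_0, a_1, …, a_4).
Σ a^n = 1/(1 − a) = 1/157;  first 5 digits = (1, 2, 1, 0, 2)

v_3(a) = 1 ≥ 1, so the series converges in ℤ_3 to 1/(1 − a) = 1/(1 − (-156)) = 1/157. Expand this rational in ℤ_3: compute digits iteratively via d_i = x_i mod 3, x_{i+1} = (x_i − d_i)/3. The first 5 digits are (1, 2, 1, 0, 2).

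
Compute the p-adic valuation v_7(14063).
v_7(14063) = 3

v_7(n) is the largest exponent k such that 7^k divides n. Factor out: 14063 = 7^3 · 41. (Sign doesn't affect v_p.) So v_7(14063) = 3.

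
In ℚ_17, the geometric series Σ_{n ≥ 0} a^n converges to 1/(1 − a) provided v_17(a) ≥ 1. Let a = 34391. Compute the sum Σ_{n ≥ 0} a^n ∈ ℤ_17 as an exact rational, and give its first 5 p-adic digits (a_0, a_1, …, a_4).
Σ a^n = 1/(1 − a) = -1/34390;  first 5 digits = (1, 0, 0, 7, 0)

v_17(a) = 3 ≥ 1, so the series converges in ℤ_17 to 1/(1 − a) = 1/(1 − 34391) = -1/34390. Expand this rational in ℤ_17: compute digits iteratively via d_i = x_i mod 17, x_{i+1} = (x_i − d_i)/17. The first 5 digits are (1, 0, 0, 7, 0).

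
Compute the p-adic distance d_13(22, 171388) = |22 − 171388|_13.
d_13(22, 171388) = 1/28561

Step 1 — x − y = 22 − 171388 = -171366. Step 2 — v_13(-171366) = 4 (factor: -171366 = −(13^4 · 6); the sign does not affect v_p). Step 3 — |x − y|_13 = 13^{-4} = 1/28561.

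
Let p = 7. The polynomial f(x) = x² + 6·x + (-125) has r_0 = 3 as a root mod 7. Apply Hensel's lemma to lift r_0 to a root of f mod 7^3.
r_2 = 297 (mod 343)

Hensel: r_{i+1} = r_i − f(r_i)·(f′(r_i))^{-1} mod 7^{i+2}, f′(x) = 2x + 6. Iterate:
  r_0 = 3 (mod 7)
  r_1 = 3 (mod 49)
  r_2 = 297 (mod 343)
Final: r = 297 satisfies f(r) ≡ 0 mod 7^3.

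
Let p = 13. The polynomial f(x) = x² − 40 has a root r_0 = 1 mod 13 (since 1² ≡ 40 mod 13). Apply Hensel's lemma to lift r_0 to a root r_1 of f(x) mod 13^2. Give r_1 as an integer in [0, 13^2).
r_1 = 105 (mod 169)

Hensel's recurrence: r_{i+1} = r_i − f(r_i)·(f′(r_i))^{-1} mod 13^{i+2}, with f′(x) = 2x. Iterate:
  r_0 = 1 (mod 13)
  r_1 = 105 (mod 169)
Final: r_1 = 105, and one checks f(r_1) ≡ 0 mod 13^2.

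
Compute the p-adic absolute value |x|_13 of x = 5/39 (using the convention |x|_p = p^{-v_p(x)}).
|5/39|_13 = 13

Step 1 — compute v_13(x) by factoring powers of 13 out of the numerator and denominator: v_13(5/39) = -1. Step 2 — apply |x|_p = p^{-v_p(x)} = 13^{1} = 13.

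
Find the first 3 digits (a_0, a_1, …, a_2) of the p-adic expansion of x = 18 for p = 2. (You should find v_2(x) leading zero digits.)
(a_0, …, a_2) = (0, 1, 0)

v_2(18) = 1, so a_0 = ... = a_0 = 0. Factor out: x = 2^1 · u with u = 9 a unit in ℤ_2. Expand u iteratively via a_{v+i} = u_i mod 2, u_{i+1} = (u_i − a_{v+i})/2:
  u_0 = 9;  a_1 = 1;  u_1 = (u_0 − 1)/2 = 4
  u_1 = 4;  a_2 = 0;  u_2 = (u_1 − 0)/2 = 2
Digits: (0, 1, 0).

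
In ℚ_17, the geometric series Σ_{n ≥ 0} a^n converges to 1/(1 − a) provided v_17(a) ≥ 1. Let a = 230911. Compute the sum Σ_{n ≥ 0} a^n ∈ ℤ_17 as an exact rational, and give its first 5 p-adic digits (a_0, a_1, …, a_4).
Σ a^n = 1/(1 − a) = -1/230910;  first 5 digits = (1, 0, 0, 13, 2)

v_17(a) = 3 ≥ 1, so the series converges in ℤ_17 to 1/(1 − a) = 1/(1 − 230911) = -1/230910. Expand this rational in ℤ_17: compute digits iteratively via d_i = x_i mod 17, x_{i+1} = (x_i − d_i)/17. The first 5 digits are (1, 0, 0, 13, 2).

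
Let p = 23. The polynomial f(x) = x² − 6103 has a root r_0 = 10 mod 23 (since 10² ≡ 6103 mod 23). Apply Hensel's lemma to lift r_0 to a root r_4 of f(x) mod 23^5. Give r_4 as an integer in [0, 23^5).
r_4 = 4748429 (mod 6436343)

Hensel's recurrence: r_{i+1} = r_i − f(r_i)·(f′(r_i))^{-1} mod 23^{i+2}, with f′(x) = 2x. Iterate:
  r_0 = 10 (mod 23)
  r_1 = 125 (mod 529)
  r_2 = 3299 (mod 12167)
  r_3 = 270973 (mod 279841)
  r_4 = 4748429 (mod 6436343)
Final: r_4 = 4748429, and one checks f(r_4) ≡ 0 mod 23^5.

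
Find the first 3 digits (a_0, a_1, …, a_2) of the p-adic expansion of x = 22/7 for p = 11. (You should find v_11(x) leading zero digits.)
(a_0, …, a_2) = (0, 5, 9)

v_11(22/7) = 1, so a_0 = ... = a_0 = 0. Factor out: x = 11^1 · u with u = 2/7 a unit in ℤ_11. Expand u iteratively via a_{v+i} = u_i mod 11, u_{i+1} = (u_i − a_{v+i})/11:
  u_0 = 2/7;  a_1 = 5;  u_1 = (u_0 − 5)/11 = -3/7
  u_1 = -3/7;  a_2 = 9;  u_2 = (u_1 − 9)/11 = -6/7
Digits: (0, 5, 9).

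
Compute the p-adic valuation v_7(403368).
v_7(403368) = 5

v_7(n) is the largest exponent k such that 7^k divides n. Factor out: 403368 = 7^5 · 24. (Sign doesn't affect v_p.) So v_7(403368) = 5.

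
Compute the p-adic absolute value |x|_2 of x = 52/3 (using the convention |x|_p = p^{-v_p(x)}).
|52/3|_2 = 1/4

Step 1 — compute v_2(x) by factoring powers of 2 out of the numerator and denominator: v_2(52/3) = 2. Step 2 — apply |x|_p = p^{-v_p(x)} = 2^{-2} = 1/4.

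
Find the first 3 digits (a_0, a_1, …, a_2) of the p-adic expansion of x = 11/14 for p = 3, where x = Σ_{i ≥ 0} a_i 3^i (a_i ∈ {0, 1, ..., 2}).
(a_0, …, a_2) = (1, 1, 2)

v_3(11/14) = 0 (numerator and denominator both coprime to 3), so x ∈ ℤ_3^×. Compute digits iteratively via a_i = x_i mod 3, x_{i+1} = (x_i − a_i)/3, with x_0 = x:
  x_0 = 11/14;  a_0 = 1;  x_1 = (x_0 − 1)/3 = -1/14
  x_1 = -1/14;  a_1 = 1;  x_2 = (x_1 − 1)/3 = -5/14
  x_2 = -5/14;  a_2 = 2;  x_3 = (x_2 − 2)/3 = -11/14
Digits: (1, 1, 2).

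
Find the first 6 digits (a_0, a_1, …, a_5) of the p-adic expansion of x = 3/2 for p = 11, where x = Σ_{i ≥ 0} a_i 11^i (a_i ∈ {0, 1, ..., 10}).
(a_0, …, a_5) = (7, 5, 5, 5, 5, 5)

v_11(3/2) = 0 (numerator and denominator both coprime to 11), so x ∈ ℤ_11^×. Compute digits iteratively via a_i = x_i mod 11, x_{i+1} = (x_i − a_i)/11, with x_0 = x:
  x_0 = 3/2;  a_0 = 7;  x_1 = (x_0 − 7)/11 = -1/2
  x_1 = -1/2;  a_1 = 5;  x_2 = (x_1 − 5)/11 = -1/2
  x_2 = -1/2;  a_2 = 5;  x_3 = (x_2 − 5)/11 = -1/2
  x_3 = -1/2;  a_3 = 5;  x_4 = (x_3 − 5)/11 = -1/2
  x_4 = -1/2;  a_4 = 5;  x_5 = (x_4 − 5)/11 = -1/2
  x_5 = -1/2;  a_5 = 5;  x_6 = (x_5 − 5)/11 = -1/2
Digits: (7, 5, 5, 5, 5, 5).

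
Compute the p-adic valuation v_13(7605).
v_13(7605) = 2

v_13(n) is the largest exponent k such that 13^k divides n. Factor out: 7605 = 13^2 · 45. (Sign doesn't affect v_p.) So v_13(7605) = 2.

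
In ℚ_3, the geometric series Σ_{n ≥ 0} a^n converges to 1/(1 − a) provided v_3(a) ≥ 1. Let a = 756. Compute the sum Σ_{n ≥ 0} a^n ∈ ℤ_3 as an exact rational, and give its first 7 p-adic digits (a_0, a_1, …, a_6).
Σ a^n = 1/(1 − a) = -1/755;  first 7 digits = (1, 0, 0, 1, 0, 0, 2)

v_3(a) = 3 ≥ 1, so the series converges in ℤ_3 to 1/(1 − a) = 1/(1 − 756) = -1/755. Expand this rational in ℤ_3: compute digits iteratively via d_i = x_i mod 3, x_{i+1} = (x_i − d_i)/3. The first 7 digits are (1, 0, 0, 1, 0, 0, 2).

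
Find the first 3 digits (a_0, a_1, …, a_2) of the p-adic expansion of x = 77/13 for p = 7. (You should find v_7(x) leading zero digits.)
(a_0, …, a_2) = (0, 3, 4)

v_7(77/13) = 1, so a_0 = ... = a_0 = 0. Factor out: x = 7^1 · u with u = 11/13 a unit in ℤ_7. Expand u iteratively via a_{v+i} = u_i mod 7, u_{i+1} = (u_i − a_{v+i})/7:
  u_0 = 11/13;  a_1 = 3;  u_1 = (u_0 − 3)/7 = -4/13
  u_1 = -4/13;  a_2 = 4;  u_2 = (u_1 − 4)/7 = -8/13
Digits: (0, 3, 4).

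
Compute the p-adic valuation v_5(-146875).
v_5(-146875) = 5

v_5(n) is the largest exponent k such that 5^k divides n. Factor out: -146875 = -5^5 · 47. (Sign doesn't affect v_p.) So v_5(-146875) = 5.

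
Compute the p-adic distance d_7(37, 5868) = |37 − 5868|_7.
d_7(37, 5868) = 1/343

Step 1 — x − y = 37 − 5868 = -5831. Step 2 — v_7(-5831) = 3 (factor: -5831 = −(7^3 · 17); the sign does not affect v_p). Step 3 — |x − y|_7 = 7^{-3} = 1/343.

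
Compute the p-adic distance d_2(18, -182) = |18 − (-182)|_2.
d_2(18, -182) = 1/8

Step 1 — x − y = 18 − (-182) = 200. Step 2 — v_2(200) = 3 (factor: 200 = (2^3 · 25); the sign does not affect v_p). Step 3 — |x − y|_2 = 2^{-3} = 1/8.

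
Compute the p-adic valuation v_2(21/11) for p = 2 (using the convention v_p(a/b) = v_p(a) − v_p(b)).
v_2(21/11) = 0

Factor powers of 2 from the numerator and denominator of the reduced fraction: 21 = 2^0 · 21 and 11 = 2^0 · 11. Apply v_p(a/b) = v_p(a) − v_p(b): v_2(21/11) = 0 − 0 = 0.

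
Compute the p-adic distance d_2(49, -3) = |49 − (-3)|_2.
d_2(49, -3) = 1/4

Step 1 — x − y = 49 − (-3) = 52. Step 2 — v_2(52) = 2 (factor: 52 = (2^2 · 13); the sign does not affect v_p). Step 3 — |x − y|_2 = 2^{-2} = 1/4.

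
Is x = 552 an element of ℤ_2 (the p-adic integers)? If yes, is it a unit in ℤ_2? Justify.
x ∈ ℤ_2 but not a unit; v_2(x) = 3 > 0

ℤ_2 = {x ∈ ℚ_2 : v_2(x) ≥ 0} and ℤ_2^× = {x ∈ ℤ_2 : v_2(x) = 0}. Here v_2(552) = v_2(num) − v_2(den) = 3; compare against these criteria.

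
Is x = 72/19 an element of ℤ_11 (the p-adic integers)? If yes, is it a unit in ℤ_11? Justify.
x ∈ ℤ_11^× (unit); v_11(x) = 0

ℤ_11 = {x ∈ ℚ_11 : v_11(x) ≥ 0} and ℤ_11^× = {x ∈ ℤ_11 : v_11(x) = 0}. Here v_11(72/19) = v_11(num) − v_11(den) = 0; compare against these criteria.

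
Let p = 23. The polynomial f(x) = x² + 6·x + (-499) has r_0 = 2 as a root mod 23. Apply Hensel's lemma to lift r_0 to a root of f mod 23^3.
r_2 = 5499 (mod 12167)

Hensel: r_{i+1} = r_i − f(r_i)·(f′(r_i))^{-1} mod 23^{i+2}, f′(x) = 2x + 6. Iterate:
  r_0 = 2 (mod 23)
  r_1 = 209 (mod 529)
  r_2 = 5499 (mod 12167)
Final: r = 5499 satisfies f(r) ≡ 0 mod 23^3.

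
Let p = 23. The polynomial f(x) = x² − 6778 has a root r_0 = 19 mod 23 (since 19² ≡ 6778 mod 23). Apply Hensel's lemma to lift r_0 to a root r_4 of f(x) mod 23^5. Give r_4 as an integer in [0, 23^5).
r_4 = 3407101 (mod 6436343)

Hensel's recurrence: r_{i+1} = r_i − f(r_i)·(f′(r_i))^{-1} mod 23^{i+2}, with f′(x) = 2x. Iterate:
  r_0 = 19 (mod 23)
  r_1 = 341 (mod 529)
  r_2 = 341 (mod 12167)
  r_3 = 49009 (mod 279841)
  r_4 = 3407101 (mod 6436343)
Final: r_4 = 3407101, and one checks f(r_4) ≡ 0 mod 23^5.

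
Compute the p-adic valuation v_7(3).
v_7(3) = 0

v_7(n) is the largest exponent k such that 7^k divides n. Factor out: 3 = 7^0 · 3. (Sign doesn't affect v_p.) So v_7(3) = 0.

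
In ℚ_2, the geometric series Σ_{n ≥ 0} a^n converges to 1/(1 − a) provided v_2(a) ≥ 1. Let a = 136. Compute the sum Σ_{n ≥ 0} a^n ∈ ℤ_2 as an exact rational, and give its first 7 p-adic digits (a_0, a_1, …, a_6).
Σ a^n = 1/(1 − a) = -1/135;  first 7 digits = (1, 0, 0, 1, 0, 0, 1)

v_2(a) = 3 ≥ 1, so the series converges in ℤ_2 to 1/(1 − a) = 1/(1 − 136) = -1/135. Expand this rational in ℤ_2: compute digits iteratively via d_i = x_i mod 2, x_{i+1} = (x_i − d_i)/2. The first 7 digits are (1, 0, 0, 1, 0, 0, 1).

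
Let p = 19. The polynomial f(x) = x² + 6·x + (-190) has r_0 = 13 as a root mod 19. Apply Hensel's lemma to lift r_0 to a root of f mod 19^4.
r_3 = 106698 (mod 130321)

Hensel: r_{i+1} = r_i − f(r_i)·(f′(r_i))^{-1} mod 19^{i+2}, f′(x) = 2x + 6. Iterate:
  r_0 = 13 (mod 19)
  r_1 = 203 (mod 361)
  r_2 = 3813 (mod 6859)
  r_3 = 106698 (mod 130321)
Final: r = 106698 satisfies f(r) ≡ 0 mod 19^4.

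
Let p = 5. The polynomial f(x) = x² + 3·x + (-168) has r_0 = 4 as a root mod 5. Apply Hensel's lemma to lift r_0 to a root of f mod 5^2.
r_1 = 19 (mod 25)

Hensel: r_{i+1} = r_i − f(r_i)·(f′(r_i))^{-1} mod 5^{i+2}, f′(x) = 2x + 3. Iterate:
  r_0 = 4 (mod 5)
  r_1 = 19 (mod 25)
Final: r = 19 satisfies f(r) ≡ 0 mod 5^2.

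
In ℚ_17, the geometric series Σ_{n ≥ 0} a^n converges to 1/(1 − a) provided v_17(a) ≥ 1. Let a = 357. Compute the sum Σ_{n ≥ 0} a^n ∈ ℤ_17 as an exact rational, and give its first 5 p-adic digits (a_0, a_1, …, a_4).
Σ a^n = 1/(1 − a) = -1/356;  first 5 digits = (1, 4, 0, 5, 3)

v_17(a) = 1 ≥ 1, so the series converges in ℤ_17 to 1/(1 − a) = 1/(1 − 357) = -1/356. Expand this rational in ℤ_17: compute digits iteratively via d_i = x_i mod 17, x_{i+1} = (x_i − d_i)/17. The first 5 digits are (1, 4, 0, 5, 3).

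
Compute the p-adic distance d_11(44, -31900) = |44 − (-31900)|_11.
d_11(44, -31900) = 1/1331

Step 1 — x − y = 44 − (-31900) = 31944. Step 2 — v_11(31944) = 3 (factor: 31944 = (11^3 · 24); the sign does not affect v_p). Step 3 — |x − y|_11 = 11^{-3} = 1/1331.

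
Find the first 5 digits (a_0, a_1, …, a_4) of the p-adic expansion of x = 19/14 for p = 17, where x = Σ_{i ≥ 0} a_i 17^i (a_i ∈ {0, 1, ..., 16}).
(a_0, …, a_4) = (5, 1, 6, 13, 15)

v_17(19/14) = 0 (numerator and denominator both coprime to 17), so x ∈ ℤ_17^×. Compute digits iteratively via a_i = x_i mod 17, x_{i+1} = (x_i − a_i)/17, with x_0 = x:
  x_0 = 19/14;  a_0 = 5;  x_1 = (x_0 − 5)/17 = -3/14
  x_1 = -3/14;  a_1 = 1;  x_2 = (x_1 − 1)/17 = -1/14
  x_2 = -1/14;  a_2 = 6;  x_3 = (x_2 − 6)/17 = -5/14
  x_3 = -5/14;  a_3 = 13;  x_4 = (x_3 − 13)/17 = -11/14
  x_4 = -11/14;  a_4 = 15;  x_5 = (x_4 − 15)/17 = -13/14
Digits: (5, 1, 6, 13, 15).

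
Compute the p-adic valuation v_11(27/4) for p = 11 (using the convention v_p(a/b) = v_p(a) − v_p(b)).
v_11(27/4) = 0

Factor powers of 11 from the numerator and denominator of the reduced fraction: 27 = 11^0 · 27 and 4 = 11^0 · 4. Apply v_p(a/b) = v_p(a) − v_p(b): v_11(27/4) = 0 − 0 = 0.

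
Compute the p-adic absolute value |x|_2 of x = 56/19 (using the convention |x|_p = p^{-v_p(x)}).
|56/19|_2 = 1/8

Step 1 — compute v_2(x) by factoring powers of 2 out of the numerator and denominator: v_2(56/19) = 3. Step 2 — apply |x|_p = p^{-v_p(x)} = 2^{-3} = 1/8.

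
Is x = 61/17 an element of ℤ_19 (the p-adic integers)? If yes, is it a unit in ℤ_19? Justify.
x ∈ ℤ_19^× (unit); v_19(x) = 0

ℤ_19 = {x ∈ ℚ_19 : v_19(x) ≥ 0} and ℤ_19^× = {x ∈ ℤ_19 : v_19(x) = 0}. Here v_19(61/17) = v_19(num) − v_19(den) = 0; compare against these criteria.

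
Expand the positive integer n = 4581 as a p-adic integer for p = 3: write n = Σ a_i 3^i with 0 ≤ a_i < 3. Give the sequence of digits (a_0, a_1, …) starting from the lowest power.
(a_0, a_1, …) = (0, 0, 2, 1, 2, 0, 0, 2)

Repeated division by 3 gives the digits low-to-high: 4581 = 2·3^2 + 1·3^3 + 2·3^4 + 2·3^7. Digit sequence: (0, 0, 2, 1, 2, 0, 0, 2).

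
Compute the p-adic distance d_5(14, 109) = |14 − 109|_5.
d_5(14, 109) = 1/5

Step 1 — x − y = 14 − 109 = -95. Step 2 — v_5(-95) = 1 (factor: -95 = −(5^1 · 19); the sign does not affect v_p). Step 3 — |x − y|_5 = 5^{-1} = 1/5.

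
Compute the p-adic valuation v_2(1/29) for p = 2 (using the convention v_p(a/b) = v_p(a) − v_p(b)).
v_2(1/29) = 0

Factor powers of 2 from the numerator and denominator of the reduced fraction: 1 = 2^0 · 1 and 29 = 2^0 · 29. Apply v_p(a/b) = v_p(a) − v_p(b): v_2(1/29) = 0 − 0 = 0.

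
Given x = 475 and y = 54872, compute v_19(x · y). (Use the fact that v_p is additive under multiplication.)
v_19(26064200) = 4

v_p(x) = 1 (factor: 475 = 19^1 · 25); v_p(y) = 3 (factor: 54872 = 19^3 · 8). Additivity: v_p(xy) = v_p(x) + v_p(y) = 1 + 3 = 4. (Direct check: xy = 26064200 = 19^4 · (200).)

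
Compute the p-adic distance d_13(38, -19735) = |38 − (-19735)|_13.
d_13(38, -19735) = 1/2197

Step 1 — x − y = 38 − (-19735) = 19773. Step 2 — v_13(19773) = 3 (factor: 19773 = (13^3 · 9); the sign does not affect v_p). Step 3 — |x − y|_13 = 13^{-3} = 1/2197.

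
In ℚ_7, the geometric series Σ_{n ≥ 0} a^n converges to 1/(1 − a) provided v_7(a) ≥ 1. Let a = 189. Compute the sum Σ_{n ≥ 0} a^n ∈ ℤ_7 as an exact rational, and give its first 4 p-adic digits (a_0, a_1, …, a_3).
Σ a^n = 1/(1 − a) = -1/188;  first 4 digits = (1, 6, 4, 5)

v_7(a) = 1 ≥ 1, so the series converges in ℤ_7 to 1/(1 − a) = 1/(1 − 189) = -1/188. Expand this rational in ℤ_7: compute digits iteratively via d_i = x_i mod 7, x_{i+1} = (x_i − d_i)/7. The first 4 digits are (1, 6, 4, 5).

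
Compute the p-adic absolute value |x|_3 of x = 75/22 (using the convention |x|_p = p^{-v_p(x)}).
|75/22|_3 = 1/3

Step 1 — compute v_3(x) by factoring powers of 3 out of the numerator and denominator: v_3(75/22) = 1. Step 2 — apply |x|_p = p^{-v_p(x)} = 3^{-1} = 1/3.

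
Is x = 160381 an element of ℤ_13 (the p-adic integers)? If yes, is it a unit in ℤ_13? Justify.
x ∈ ℤ_13 but not a unit; v_13(x) = 3 > 0

ℤ_13 = {x ∈ ℚ_13 : v_13(x) ≥ 0} and ℤ_13^× = {x ∈ ℤ_13 : v_13(x) = 0}. Here v_13(160381) = v_13(num) − v_13(den) = 3; compare against these criteria.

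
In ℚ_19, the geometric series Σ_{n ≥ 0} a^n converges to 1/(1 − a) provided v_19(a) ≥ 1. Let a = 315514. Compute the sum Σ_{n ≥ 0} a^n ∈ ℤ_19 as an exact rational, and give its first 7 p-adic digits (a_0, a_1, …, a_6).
Σ a^n = 1/(1 − a) = -1/315513;  first 7 digits = (1, 0, 0, 8, 2, 0, 7)

v_19(a) = 3 ≥ 1, so the series converges in ℤ_19 to 1/(1 − a) = 1/(1 − 315514) = -1/315513. Expand this rational in ℤ_19: compute digits iteratively via d_i = x_i mod 19, x_{i+1} = (x_i − d_i)/19. The first 7 digits are (1, 0, 0, 8, 2, 0, 7).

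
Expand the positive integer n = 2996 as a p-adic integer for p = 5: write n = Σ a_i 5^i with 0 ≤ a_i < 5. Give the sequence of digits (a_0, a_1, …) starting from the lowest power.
(a_0, a_1, …) = (1, 4, 4, 3, 4)

Repeated division by 5 gives the digits low-to-high: 2996 = 1 + 4·5^1 + 4·5^2 + 3·5^3 + 4·5^4. Digit sequence: (1, 4, 4, 3, 4).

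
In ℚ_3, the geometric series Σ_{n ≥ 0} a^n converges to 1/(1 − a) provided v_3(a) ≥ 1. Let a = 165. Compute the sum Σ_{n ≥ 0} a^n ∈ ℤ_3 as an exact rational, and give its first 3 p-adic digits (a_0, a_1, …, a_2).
Σ a^n = 1/(1 − a) = -1/164;  first 3 digits = (1, 1, 1)

v_3(a) = 1 ≥ 1, so the series converges in ℤ_3 to 1/(1 − a) = 1/(1 − 165) = -1/164. Expand this rational in ℤ_3: compute digits iteratively via d_i = x_i mod 3, x_{i+1} = (x_i − d_i)/3. The first 3 digits are (1, 1, 1).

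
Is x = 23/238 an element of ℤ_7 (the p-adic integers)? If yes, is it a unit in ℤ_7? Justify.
x ∉ ℤ_7 (v_7(x) = -1 < 0)

ℤ_7 = {x ∈ ℚ_7 : v_7(x) ≥ 0} and ℤ_7^× = {x ∈ ℤ_7 : v_7(x) = 0}. Here v_7(23/238) = v_7(num) − v_7(den) = -1; compare against these criteria.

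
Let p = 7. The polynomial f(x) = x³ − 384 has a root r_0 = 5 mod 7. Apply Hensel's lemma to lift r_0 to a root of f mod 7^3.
r_2 = 145 (mod 343)

Hensel: r_{i+1} = r_i − f(r_i)/f′(r_i) mod 7^{i+2}, where f′(x) = 3x². Iterate:
  r_0 = 5 (mod 7)
  r_1 = 47 (mod 49)
  r_2 = 145 (mod 343)
Final: r = 145 with f(r) ≡ 0 mod 7^3.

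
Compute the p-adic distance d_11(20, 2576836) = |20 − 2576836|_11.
d_11(20, 2576836) = 1/161051

Step 1 — x − y = 20 − 2576836 = -2576816. Step 2 — v_11(-2576816) = 5 (factor: -2576816 = −(11^5 · 16); the sign does not affect v_p). Step 3 — |x − y|_11 = 11^{-5} = 1/161051.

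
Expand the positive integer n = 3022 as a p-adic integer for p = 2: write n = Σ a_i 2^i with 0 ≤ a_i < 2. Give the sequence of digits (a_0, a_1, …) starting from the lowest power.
(a_0, a_1, …) = (0, 1, 1, 1, 0, 0, 1, 1, 1, 1, 0, 1)

Repeated division by 2 gives the digits low-to-high: 3022 = 1·2^1 + 1·2^2 + 1·2^3 + 1·2^6 + 1·2^7 + 1·2^8 + 1·2^9 + 1·2^11. Digit sequence: (0, 1, 1, 1, 0, 0, 1, 1, 1, 1, 0, 1).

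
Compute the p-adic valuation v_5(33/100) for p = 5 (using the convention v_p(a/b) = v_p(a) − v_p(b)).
v_5(33/100) = -2

Factor powers of 5 from the numerator and denominator of the reduced fraction: 33 = 5^0 · 33 and 100 = 5^2 · 4. Apply v_p(a/b) = v_p(a) − v_p(b): v_5(33/100) = 0 − 2 = -2.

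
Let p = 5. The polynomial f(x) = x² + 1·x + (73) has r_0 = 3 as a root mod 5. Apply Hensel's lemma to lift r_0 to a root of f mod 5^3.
r_2 = 23 (mod 125)

Hensel: r_{i+1} = r_i − f(r_i)·(f′(r_i))^{-1} mod 5^{i+2}, f′(x) = 2x + 1. Iterate:
  r_0 = 3 (mod 5)
  r_1 = 23 (mod 25)
  r_2 = 23 (mod 125)
Final: r = 23 satisfies f(r) ≡ 0 mod 5^3.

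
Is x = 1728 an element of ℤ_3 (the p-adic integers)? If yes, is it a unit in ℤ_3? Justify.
x ∈ ℤ_3 but not a unit; v_3(x) = 3 > 0

ℤ_3 = {x ∈ ℚ_3 : v_3(x) ≥ 0} and ℤ_3^× = {x ∈ ℤ_3 : v_3(x) = 0}. Here v_3(1728) = v_3(num) − v_3(den) = 3; compare against these criteria.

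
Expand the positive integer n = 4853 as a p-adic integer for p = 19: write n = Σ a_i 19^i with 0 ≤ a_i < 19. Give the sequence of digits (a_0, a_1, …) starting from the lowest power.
(a_0, a_1, …) = (8, 8, 13)

Repeated division by 19 gives the digits low-to-high: 4853 = 8 + 8·19^1 + 13·19^2. Digit sequence: (8, 8, 13).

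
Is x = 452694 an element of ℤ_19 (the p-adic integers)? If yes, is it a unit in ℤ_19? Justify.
x ∈ ℤ_19 but not a unit; v_19(x) = 3 > 0

ℤ_19 = {x ∈ ℚ_19 : v_19(x) ≥ 0} and ℤ_19^× = {x ∈ ℤ_19 : v_19(x) = 0}. Here v_19(452694) = v_19(num) − v_19(den) = 3; compare against these criteria.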